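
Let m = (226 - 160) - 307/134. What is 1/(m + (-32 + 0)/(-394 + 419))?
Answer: 3350/209137 ≈ 0.016018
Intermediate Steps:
m = 8537/134 (m = 66 - 307*1/134 = 66 - 307/134 = 8537/134 ≈ 63.709)
1/(m + (-32 + 0)/(-394 + 419)) = 1/(8537/134 + (-32 + 0)/(-394 + 419)) = 1/(8537/134 - 32/25) = 1/(209137/3350) = 3350/209137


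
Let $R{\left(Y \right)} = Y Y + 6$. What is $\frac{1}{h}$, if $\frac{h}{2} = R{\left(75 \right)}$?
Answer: $\frac{1}{11262} \approx 8.8794 \cdot 10^{-5}$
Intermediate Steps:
$R{\left(Y \right)} = 6 + Y^{2}$ ($R{\left(Y \right)} = Y^{2} + 6 = 6 + Y^{2}$)
$h = 11262$ ($h = 2 \left(6 + 75^{2}\right) = 2 \left(6 + 5625\right) = 2 \cdot 5631 = 11262$)
$\frac{1}{h} = \frac{1}{11262}$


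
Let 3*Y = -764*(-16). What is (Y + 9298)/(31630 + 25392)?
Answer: 20059/85533 ≈ 0.23452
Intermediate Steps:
Y = 12224/3 (Y = (-764*(-16))/3 = (⅓)*12224 = 12224/3 ≈ 4074.7)
(Y + 9298)/(31630 + 25392) = (12224/3 + 9298)/(31630 + 25392) = (40118/3)/57022 = (40118/3)*(1/57022) = 20059/85533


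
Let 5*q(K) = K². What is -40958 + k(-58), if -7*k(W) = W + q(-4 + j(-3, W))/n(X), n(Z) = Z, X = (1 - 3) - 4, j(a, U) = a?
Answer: -8599391/210 ≈ -40950.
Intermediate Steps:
X = -6 (X = -2 - 4 = -6)
q(K) = K²/5
k(W) = 7/30 - W/7 (k(W) = -(W + ((-4 - 3)²/5)/(-6))/7 = -(W + ((⅕)*(-7)²)*(-⅙))/7 = -(W + ((⅕)*49)*(-⅙))/7 = -(W + (49/5)*(-⅙))/7 = -(W - 49/30)/7 = -(-49/30 + W)/7 = 7/30 - W/7)
-40958 + k(-58) = -40958 + (7/30 - ⅐*(-58)) = -40958 + (7/30 + 58/7) = -40958 + 1789/210 = -8599391/210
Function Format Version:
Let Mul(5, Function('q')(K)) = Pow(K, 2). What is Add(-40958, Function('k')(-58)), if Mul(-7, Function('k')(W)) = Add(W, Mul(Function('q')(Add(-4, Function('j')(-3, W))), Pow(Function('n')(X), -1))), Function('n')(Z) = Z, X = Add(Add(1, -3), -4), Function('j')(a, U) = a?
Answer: Rational(-8599391, 210) ≈ -40950.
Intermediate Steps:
X = -6 (X = Add(-2, -4) = -6)
Function('q')(K) = Mul(Rational(1, 5), Pow(K, 2))
Function('k')(W) = Add(Rational(7, 30), Mul(Rational(-1, 7), W)) (Function('k')(W) = Mul(Rational(-1, 7), Add(W, Mul(Mul(Rational(1, 5), Pow(Add(-4, -3), 2)), Pow(-6, -1)))) = Mul(Rational(-1, 7), Add(W, Mul(Mul(Rational(1, 5), Pow(-7, 2)), Rational(-1, 6)))) = Mul(Rational(-1, 7), Add(W, Mul(Mul(Rational(1, 5), 49), Rational(-1, 6)))) = Mul(Rational(-1, 7), Add(W, Mul(Rational(49, 5), Rational(-1, 6)))) = Mul(Rational(-1, 7), Add(W, Rational(-49, 30))) = Mul(Rational(-1, 7), Add(Rational(-49, 30), W)) = Add(Rational(7, 30), Mul(Rational(-1, 7), W)))
Add(-40958, Function('k')(-58)) = Add(-40958, Add(Rational(7, 30), Mul(Rational(-1, 7), -58))) = Add(-40958, Add(Rational(7, 30), Rational(58, 7))) = Add(-40958, Rational(1789, 210)) = Rational(-8599391, 210)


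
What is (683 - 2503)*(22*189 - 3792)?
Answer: -666120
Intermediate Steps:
(683 - 2503)*(22*189 - 3792) = -1820*(4158 - 3792) = -1820*366 = -666120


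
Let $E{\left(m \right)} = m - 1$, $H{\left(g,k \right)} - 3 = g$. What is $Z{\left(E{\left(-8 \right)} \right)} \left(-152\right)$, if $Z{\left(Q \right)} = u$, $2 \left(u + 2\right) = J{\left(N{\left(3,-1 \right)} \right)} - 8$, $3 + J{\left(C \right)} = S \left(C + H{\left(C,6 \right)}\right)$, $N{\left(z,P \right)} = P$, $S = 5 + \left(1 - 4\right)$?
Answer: $988$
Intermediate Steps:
$H{\left(g,k \right)} = 3 + g$
$S = 2$ ($S = 5 + \left(1 - 4\right) = 5 - 3 = 2$)
$E{\left(m \right)} = -1 + m$
$J{\left(C \right)} = 3 + 4 C$ ($J{\left(C \right)} = -3 + 2 \left(C + \left(3 + C\right)\right) = -3 + 2 \left(3 + 2 C\right) = -3 + \left(6 + 4 C\right) = 3 + 4 C$)
$u = - \frac{13}{2}$ ($u = -2 + \frac{\left(3 + 4 \left(-1\right)\right) - 8}{2} = -2 + \frac{\left(3 - 4\right) - 8}{2} = -2 + \frac{-1 - 8}{2} = -2 + \frac{1}{2} \left(-9\right) = -2 - \frac{9}{2} = - \frac{13}{2} \approx -6.5$)
$Z{\left(Q \right)} = - \frac{13}{2}$
$Z{\left(E{\left(-8 \right)} \right)} \left(-152\right) = \left(- \frac{13}{2}\right) \left(-152\right) = 988$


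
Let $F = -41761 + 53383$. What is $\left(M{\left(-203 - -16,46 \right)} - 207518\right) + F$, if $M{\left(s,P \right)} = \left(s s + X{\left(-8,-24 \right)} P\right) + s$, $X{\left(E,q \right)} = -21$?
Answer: $-162080$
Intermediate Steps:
$F = 11622$
$M{\left(s,P \right)} = s + s^{2} - 21 P$ ($M{\left(s,P \right)} = \left(s s - 21 P\right) + s = \left(s^{2} - 21 P\right) + s = s + s^{2} - 21 P$)
$\left(M{\left(-203 - -16,46 \right)} - 207518\right) + F = \left(\left(\left(-203 - -16\right) + \left(-203 - -16\right)^{2} - 966\right) - 207518\right) + 11622 = \left(\left(\left(-203 + 16\right) + \left(-203 + 16\right)^{2} - 966\right) - 207518\right) + 11622 = \left(\left(-187 + \left(-187\right)^{2} - 966\right) - 207518\right) + 11622 = \left(\left(-187 + 34969 - 966\right) - 207518\right) + 11622 = \left(33816 - 207518\right) + 11622 = -173702 + 11622 = -162080$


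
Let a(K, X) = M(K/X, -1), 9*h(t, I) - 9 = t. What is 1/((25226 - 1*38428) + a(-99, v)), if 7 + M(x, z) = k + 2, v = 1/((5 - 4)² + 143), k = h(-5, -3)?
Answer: -9/118859 ≈ -7.5720e-5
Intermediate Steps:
h(t, I) = 1 + t/9
k = 4/9 (k = 1 + (⅑)*(-5) = 1 - 5/9 = 4/9 ≈ 0.44444)
v = 1/144 (v = 1/(1² + 143) = 1/(1 + 143) = 1/144 ≈ 0.0069444)
M(x, z) = -41/9 (M(x, z) = -7 + (4/9 + 2) = -7 + 22/9 = -41/9)
a(K, X) = -41/9
1/((25226 - 1*38428) + a(-99, v)) = 1/((25226 - 1*38428) - 41/9) = 1/((25226 - 38428) - 41/9) = 1/(-13202 - 41/9) = 1/(-118859/9) = -9/118859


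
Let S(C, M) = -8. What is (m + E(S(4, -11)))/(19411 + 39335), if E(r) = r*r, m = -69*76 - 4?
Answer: -864/9791 ≈ -0.088244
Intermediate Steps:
m = -5248 (m = -5244 - 4 = -5248)
E(r) = r**2
(m + E(S(4, -11)))/(19411 + 39335) = (-5248 + (-8)**2)/(19411 + 39335) = (-5248 + 64)/58746 = -5184*1/58746 = -864/9791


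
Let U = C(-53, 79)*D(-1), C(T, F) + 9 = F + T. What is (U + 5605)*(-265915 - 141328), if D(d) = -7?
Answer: -2234135098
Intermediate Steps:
C(T, F) = -9 + F + T (C(T, F) = -9 + (F + T) = -9 + F + T)
U = -119 (U = (-9 + 79 - 53)*(-7) = 17*(-7) = -119)
(U + 5605)*(-265915 - 141328) = (-119 + 5605)*(-265915 - 141328) = 5486*(-407243) = -2234135098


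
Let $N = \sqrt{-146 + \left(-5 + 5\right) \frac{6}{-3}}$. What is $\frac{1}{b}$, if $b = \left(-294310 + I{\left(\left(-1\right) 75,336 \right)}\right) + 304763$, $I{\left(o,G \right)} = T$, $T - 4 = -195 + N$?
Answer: $\frac{5131}{52654395} - \frac{i \sqrt{146}}{105308790} \approx 9.7447 \cdot 10^{-5} - 1.1474 \cdot 10^{-7} i$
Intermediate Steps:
$N = i \sqrt{146}$ ($N = \sqrt{-146 + 0 \cdot 6 \left(- \frac{1}{3}\right)} = \sqrt{-146 + 0 \left(-2\right)} = \sqrt{-146 + 0} = \sqrt{-146} = i \sqrt{146} \approx 12.083 i$)
$T = -191 + i \sqrt{146}$ ($T = 4 - \left(195 - i \sqrt{146}\right) = -191 + i \sqrt{146} \approx -191.0 + 12.083 i$)
$I{\left(o,G \right)} = -191 + i \sqrt{146}$
$b = 10262 + i \sqrt{146}$ ($b = \left(-294310 - \left(191 - i \sqrt{146}\right)\right) + 304763 = \left(-294501 + i \sqrt{146}\right) + 304763 = 10262 + i \sqrt{146} \approx 10262.0 + 12.083 i$)
$\frac{1}{b} = \frac{1}{10262 + i \sqrt{146}}$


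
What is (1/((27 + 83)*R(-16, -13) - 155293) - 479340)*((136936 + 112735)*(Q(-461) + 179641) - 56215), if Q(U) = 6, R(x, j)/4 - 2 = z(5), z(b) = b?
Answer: -3272524772349531595162/152213 ≈ -2.1500e+16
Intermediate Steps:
R(x, j) = 28 (R(x, j) = 8 + 4*5 = 8 + 20 = 28)
(1/((27 + 83)*R(-16, -13) - 155293) - 479340)*((136936 + 112735)*(Q(-461) + 179641) - 56215) = (1/((27 + 83)*28 - 155293) - 479340)*((136936 + 112735)*(6 + 179641) - 56215) = (1/(110*28 - 155293) - 479340)*(249671*179647 - 56215) = (1/(3080 - 155293) - 479340)*(44852646137 - 56215) = (1/(-152213) - 479340)*44852589922 = (-1/152213 - 479340)*44852589922 = -72961779421/152213*44852589922 = -3272524772349531595162/152213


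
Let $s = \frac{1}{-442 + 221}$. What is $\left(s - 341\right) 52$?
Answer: $- \frac{301448}{17} \approx -17732.0$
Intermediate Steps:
$s = - \frac{1}{221}$ ($s = \frac{1}{-221} = - \frac{1}{221} \approx -0.0045249$)
$\left(s - 341\right) 52 = \left(- \frac{1}{221} - 341\right) 52 = \left(- \frac{75362}{221}\right) 52 = - \frac{301448}{17}$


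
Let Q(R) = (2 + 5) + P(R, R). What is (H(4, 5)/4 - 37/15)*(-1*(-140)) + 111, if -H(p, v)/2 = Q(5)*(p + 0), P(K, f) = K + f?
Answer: -14983/3 ≈ -4994.3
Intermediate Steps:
Q(R) = 7 + 2*R (Q(R) = (2 + 5) + (R + R) = 7 + 2*R)
H(p, v) = -34*p (H(p, v) = -2*(7 + 2*5)*(p + 0) = -2*(7 + 10)*p = -34*p)
(H(4, 5)/4 - 37/15)*(-1*(-140)) + 111 = (-34*4/4 - 37/15)*(-1*(-140)) + 111 = (-136*1/4 - 37*1/15)*140 + 111 = (-34 - 37/15)*140 + 111 = -547/15*140 + 111 = -15316/3 + 111 = -14983/3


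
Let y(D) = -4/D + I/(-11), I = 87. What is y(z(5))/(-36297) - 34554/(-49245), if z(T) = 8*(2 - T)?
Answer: 27600931901/39323806830 ≈ 0.70189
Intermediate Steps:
z(T) = 16 - 8*T
y(D) = -87/11 - 4/D (y(D) = -4/D + 87/(-11) = -4/D + 87*(-1/11) = -4/D - 87/11 = -87/11 - 4/D)
y(z(5))/(-36297) - 34554/(-49245) = (-87/11 - 4/(16 - 8*5))/(-36297) - 34554/(-49245) = (-87/11 - 4/(16 - 40))*(-1/36297) - 34554*(-1/49245) = (-87/11 - 4/(-24))*(-1/36297) + 11518/16415 = (-87/11 - 4*(-1/24))*(-1/36297) + 11518/16415 = (-87/11 + ⅙)*(-1/36297) + 11518/16415 = -511/66*(-1/36297) + 11518/16415 = 511/2395602 + 11518/16415 = 27600931901/39323806830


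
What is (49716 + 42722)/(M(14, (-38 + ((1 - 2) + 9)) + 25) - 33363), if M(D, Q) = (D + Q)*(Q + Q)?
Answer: -92438/33453 ≈ -2.7632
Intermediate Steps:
M(D, Q) = 2*Q*(D + Q) (M(D, Q) = (D + Q)*(2*Q) = 2*Q*(D + Q))
(49716 + 42722)/(M(14, (-38 + ((1 - 2) + 9)) + 25) - 33363) = (49716 + 42722)/(2*((-38 + ((1 - 2) + 9)) + 25)*(14 + ((-38 + ((1 - 2) + 9)) + 25)) - 33363) = 92438/(2*((-38 + (-1 + 9)) + 25)*(14 + ((-38 + (-1 + 9)) + 25)) - 33363) = 92438/(2*((-38 + 8) + 25)*(14 + ((-38 + 8) + 25)) - 33363) = 92438/(2*(-30 + 25)*(14 + (-30 + 25)) - 33363) = 92438/(2*(-5)*(14 - 5) - 33363) = 92438/(2*(-5)*9 - 33363) = 92438/(-90 - 33363) = 92438/(-33453) = 92438*(-1/33453) = -92438/33453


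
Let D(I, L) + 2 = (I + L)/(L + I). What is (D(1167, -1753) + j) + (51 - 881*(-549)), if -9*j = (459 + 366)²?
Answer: 408094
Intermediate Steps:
j = -75625 (j = -(459 + 366)²/9 = -⅑*825² = -⅑*680625 = -75625)
D(I, L) = -1 (D(I, L) = -2 + (I + L)/(L + I) = -2 + (I + L)/(I + L) = -2 + 1 = -1)
(D(1167, -1753) + j) + (51 - 881*(-549)) = (-1 - 75625) + (51 - 881*(-549)) = -75626 + (51 + 483669) = -75626 + 483720 = 408094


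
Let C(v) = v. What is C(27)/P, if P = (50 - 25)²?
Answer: 27/625 ≈ 0.043200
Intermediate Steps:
P = 625 (P = 25² = 625)
C(27)/P = 27/625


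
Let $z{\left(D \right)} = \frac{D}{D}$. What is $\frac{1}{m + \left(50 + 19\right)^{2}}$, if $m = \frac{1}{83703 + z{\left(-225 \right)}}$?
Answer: $\frac{83704}{398514745} \approx 0.00021004$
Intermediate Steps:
$z{\left(D \right)} = 1$
$m = \frac{1}{83704}$ ($m = \frac{1}{83703 + 1} = \frac{1}{83704} \approx 1.1947 \cdot 10^{-5}$)
$\frac{1}{m + \left(50 + 19\right)^{2}} = \frac{1}{\frac{1}{83704} + \left(50 + 19\right)^{2}} = \frac{1}{\frac{1}{83704} + 69^{2}} = \frac{1}{\frac{1}{83704} + 4761} = \frac{1}{\frac{398514745}{83704}} = \frac{83704}{398514745}$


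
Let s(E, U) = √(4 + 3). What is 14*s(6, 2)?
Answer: 14*√7 ≈ 37.041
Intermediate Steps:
s(E, U) = √7
14*s(6, 2) = 14*√7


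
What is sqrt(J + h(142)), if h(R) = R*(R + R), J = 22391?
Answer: sqrt(62719) ≈ 250.44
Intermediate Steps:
h(R) = 2*R**2 (h(R) = R*(2*R) = 2*R**2)
sqrt(J + h(142)) = sqrt(22391 + 2*142**2) = sqrt(22391 + 2*20164) = sqrt(22391 + 40328) = sqrt(62719)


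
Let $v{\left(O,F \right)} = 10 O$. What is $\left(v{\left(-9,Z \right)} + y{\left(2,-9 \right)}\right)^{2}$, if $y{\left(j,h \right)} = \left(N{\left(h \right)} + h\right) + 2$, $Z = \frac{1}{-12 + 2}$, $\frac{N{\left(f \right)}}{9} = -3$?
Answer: $15376$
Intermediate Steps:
$N{\left(f \right)} = -27$ ($N{\left(f \right)} = 9 \left(-3\right) = -27$)
$Z = - \frac{1}{10}$ ($Z = \frac{1}{-10} = - \frac{1}{10} \approx -0.1$)
$y{\left(j,h \right)} = -25 + h$ ($y{\left(j,h \right)} = \left(-27 + h\right) + 2 = -25 + h$)
$\left(v{\left(-9,Z \right)} + y{\left(2,-9 \right)}\right)^{2} = \left(10 \left(-9\right) - 34\right)^{2} = \left(-90 - 34\right)^{2} = \left(-124\right)^{2} = 15376$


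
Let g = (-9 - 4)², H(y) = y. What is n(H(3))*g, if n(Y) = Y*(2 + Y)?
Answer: 2535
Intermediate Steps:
g = 169 (g = (-13)² = 169)
n(H(3))*g = (3*(2 + 3))*169 = (3*5)*169 = 15*169 = 2535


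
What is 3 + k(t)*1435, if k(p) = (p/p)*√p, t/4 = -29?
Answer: 3 + 2870*I*√29 ≈ 3.0 + 15455.0*I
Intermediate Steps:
t = -116 (t = 4*(-29) = -116)
k(p) = √p (k(p) = 1*√p = √p)
3 + k(t)*1435 = 3 + √(-116)*1435 = 3 + (2*I*√29)*1435 = 3 + 2870*I*√29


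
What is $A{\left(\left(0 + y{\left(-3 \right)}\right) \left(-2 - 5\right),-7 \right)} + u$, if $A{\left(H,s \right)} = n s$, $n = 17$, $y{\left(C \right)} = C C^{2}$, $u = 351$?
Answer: $232$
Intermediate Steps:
$y{\left(C \right)} = C^{3}$
$A{\left(H,s \right)} = 17 s$
$A{\left(\left(0 + y{\left(-3 \right)}\right) \left(-2 - 5\right),-7 \right)} + u = 17 \left(-7\right) + 351 = -119 + 351 = 232$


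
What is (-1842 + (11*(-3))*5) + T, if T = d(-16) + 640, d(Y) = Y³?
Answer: -5463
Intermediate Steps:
T = -3456 (T = (-16)³ + 640 = -4096 + 640 = -3456)
(-1842 + (11*(-3))*5) + T = (-1842 + (11*(-3))*5) - 3456 = (-1842 - 33*5) - 3456 = (-1842 - 165) - 3456 = -2007 - 3456 = -5463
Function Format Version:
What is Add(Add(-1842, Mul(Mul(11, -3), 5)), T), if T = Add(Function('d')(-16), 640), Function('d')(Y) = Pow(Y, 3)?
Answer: -5463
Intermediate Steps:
T = -3456 (T = Add(Pow(-16, 3), 640) = Add(-4096, 640) = -3456)
Add(Add(-1842, Mul(Mul(11, -3), 5)), T) = Add(Add(-1842, Mul(Mul(11, -3), 5)), -3456) = Add(Add(-1842, Mul(-33, 5)), -3456) = Add(Add(-1842, -165), -3456) = Add(-2007, -3456) = -5463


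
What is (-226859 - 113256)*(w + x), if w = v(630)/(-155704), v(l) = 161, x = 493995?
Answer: -26160624543151685/155704 ≈ -1.6802e+11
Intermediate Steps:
w = -161/155704 (w = 161/(-155704) = 161*(-1/155704) = -161/155704 ≈ -0.0010340)
(-226859 - 113256)*(w + x) = (-226859 - 113256)*(-161/155704 + 493995) = -340115*76916997319/155704 = -26160624543151685/155704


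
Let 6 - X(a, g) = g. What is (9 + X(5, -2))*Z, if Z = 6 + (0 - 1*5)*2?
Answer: -68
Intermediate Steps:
Z = -4 (Z = 6 + (0 - 5)*2 = 6 - 5*2 = 6 - 10 = -4)
X(a, g) = 6 - g
(9 + X(5, -2))*Z = (9 + (6 - 1*(-2)))*(-4) = (9 + (6 + 2))*(-4) = (9 + 8)*(-4) = 17*(-4) = -68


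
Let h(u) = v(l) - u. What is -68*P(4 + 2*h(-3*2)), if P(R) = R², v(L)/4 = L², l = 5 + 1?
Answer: -6284288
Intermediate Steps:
l = 6
v(L) = 4*L²
h(u) = 144 - u (h(u) = 4*6² - u = 4*36 - u = 144 - u)
-68*P(4 + 2*h(-3*2)) = -68*(4 + 2*(144 - (-3)*2))² = -68*(4 + 2*(144 - 1*(-6)))² = -68*(4 + 2*(144 + 6))² = -68*(4 + 2*150)² = -68*(4 + 300)² = -68*304² = -68*92416 = -6284288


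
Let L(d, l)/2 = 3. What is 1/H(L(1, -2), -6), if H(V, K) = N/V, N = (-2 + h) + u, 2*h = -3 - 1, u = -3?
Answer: -6/7 ≈ -0.85714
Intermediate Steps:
h = -2 (h = (-3 - 1)/2 = (½)*(-4) = -2)
L(d, l) = 6 (L(d, l) = 2*3 = 6)
N = -7 (N = (-2 - 2) - 3 = -4 - 3 = -7)
H(V, K) = -7/V
1/H(L(1, -2), -6) = 1/(-7/6) = -6/7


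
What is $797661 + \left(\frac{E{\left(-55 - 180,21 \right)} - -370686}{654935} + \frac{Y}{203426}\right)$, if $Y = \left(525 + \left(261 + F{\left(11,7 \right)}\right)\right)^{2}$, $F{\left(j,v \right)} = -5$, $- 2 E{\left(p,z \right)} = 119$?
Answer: $\frac{53136746934787917}{66615403655} \approx 7.9767 \cdot 10^{5}$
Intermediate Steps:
$E{\left(p,z \right)} = - \frac{119}{2}$ ($E{\left(p,z \right)} = \left(- \frac{1}{2}\right) 119 = - \frac{119}{2}$)
$Y = 609961$ ($Y = \left(525 + \left(261 - 5\right)\right)^{2} = \left(525 + 256\right)^{2} = 781^{2} = 609961$)
$797661 + \left(\frac{E{\left(-55 - 180,21 \right)} - -370686}{654935} + \frac{Y}{203426}\right) = 797661 + \left(\frac{- \frac{119}{2} - -370686}{654935} + \frac{609961}{203426}\right) = 797661 + \left(\left(- \frac{119}{2} + 370686\right) \frac{1}{654935} + 609961 \cdot \frac{1}{203426}\right) = 797661 + \left(\frac{741253}{2} \cdot \frac{1}{654935} + \frac{609961}{203426}\right) = 797661 + \left(\frac{741253}{1309870} + \frac{609961}{203426}\right) = 797661 + \frac{237439936962}{66615403655} = \frac{53136746934787917}{66615403655}$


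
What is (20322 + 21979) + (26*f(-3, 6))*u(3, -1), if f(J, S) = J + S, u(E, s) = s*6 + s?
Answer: 41755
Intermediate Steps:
u(E, s) = 7*s (u(E, s) = 6*s + s = 7*s)
(20322 + 21979) + (26*f(-3, 6))*u(3, -1) = (20322 + 21979) + (26*(-3 + 6))*(7*(-1)) = 42301 + (26*3)*(-7) = 42301 + 78*(-7) = 42301 - 546 = 41755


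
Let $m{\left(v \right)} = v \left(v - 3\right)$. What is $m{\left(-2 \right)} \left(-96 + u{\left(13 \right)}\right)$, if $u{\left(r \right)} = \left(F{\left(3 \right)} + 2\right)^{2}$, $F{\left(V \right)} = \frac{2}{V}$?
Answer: $- \frac{8000}{9} \approx -888.89$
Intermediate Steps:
$m{\left(v \right)} = v \left(-3 + v\right)$
$u{\left(r \right)} = \frac{64}{9}$ ($u{\left(r \right)} = \left(\frac{2}{3} + 2\right)^{2} = \left(\frac{8}{3}\right)^{2} = \frac{64}{9}$)
$m{\left(-2 \right)} \left(-96 + u{\left(13 \right)}\right) = - 2 \left(-3 - 2\right) \left(-96 + \frac{64}{9}\right) = \left(-2\right) \left(-5\right) \left(- \frac{800}{9}\right) = 10 \left(- \frac{800}{9}\right) = - \frac{8000}{9}$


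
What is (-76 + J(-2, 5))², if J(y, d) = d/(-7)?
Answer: 288369/49 ≈ 5885.1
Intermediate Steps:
J(y, d) = -d/7 (J(y, d) = d*(-⅐) = -d/7)
(-76 + J(-2, 5))² = (-76 - ⅐*5)² = (-76 - 5/7)² = (-537/7)² = 288369/49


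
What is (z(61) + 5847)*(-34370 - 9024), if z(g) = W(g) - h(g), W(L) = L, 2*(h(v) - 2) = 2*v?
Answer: -253637930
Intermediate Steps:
h(v) = 2 + v (h(v) = 2 + (2*v)/2 = 2 + v)
z(g) = -2 (z(g) = g - (2 + g) = g + (-2 - g) = -2)
(z(61) + 5847)*(-34370 - 9024) = (-2 + 5847)*(-34370 - 9024) = 5845*(-43394) = -253637930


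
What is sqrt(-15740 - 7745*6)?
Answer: I*sqrt(62210) ≈ 249.42*I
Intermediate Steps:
sqrt(-15740 - 7745*6) = sqrt(-15740 - 46470) = sqrt(-62210) = I*sqrt(62210)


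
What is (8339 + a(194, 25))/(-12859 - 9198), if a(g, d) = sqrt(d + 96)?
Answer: -8350/22057 ≈ -0.37856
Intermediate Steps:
a(g, d) = sqrt(96 + d)
(8339 + a(194, 25))/(-12859 - 9198) = (8339 + sqrt(96 + 25))/(-12859 - 9198) = (8339 + sqrt(121))/(-22057) = (8339 + 11)*(-1/22057) = 8350*(-1/22057) = -8350/22057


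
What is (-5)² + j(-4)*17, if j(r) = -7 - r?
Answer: -26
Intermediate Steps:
(-5)² + j(-4)*17 = (-5)² + (-7 - 1*(-4))*17 = 25 + (-7 + 4)*17 = 25 - 3*17 = 25 - 51 = -26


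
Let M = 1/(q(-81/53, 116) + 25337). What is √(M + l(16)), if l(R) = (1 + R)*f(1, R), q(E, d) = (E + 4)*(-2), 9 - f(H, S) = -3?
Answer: √367724774417151/1342599 ≈ 14.283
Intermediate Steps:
f(H, S) = 12 (f(H, S) = 9 - 1*(-3) = 9 + 3 = 12)
q(E, d) = -8 - 2*E (q(E, d) = (4 + E)*(-2) = -8 - 2*E)
l(R) = 12 + 12*R (l(R) = (1 + R)*12 = 12 + 12*R)
M = 53/1342599 (M = 1/((-8 - (-162)/53) + 25337) = 1/((-8 - 2*(-81/53)) + 25337) = 1/((-8 + 162/53) + 25337) = 1/(-262/53 + 25337) = 1/(1342599/53) = 53/1342599 ≈ 3.9476e-5)
√(M + l(16)) = √(53/1342599 + (12 + 12*16)) = √(53/1342599 + (12 + 192)) = √(53/1342599 + 204) = √(273890249/1342599) = √367724774417151/1342599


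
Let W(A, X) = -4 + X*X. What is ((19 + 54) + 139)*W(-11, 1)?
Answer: -636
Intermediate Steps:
W(A, X) = -4 + X²
((19 + 54) + 139)*W(-11, 1) = ((19 + 54) + 139)*(-4 + 1²) = (73 + 139)*(-4 + 1) = 212*(-3) = -636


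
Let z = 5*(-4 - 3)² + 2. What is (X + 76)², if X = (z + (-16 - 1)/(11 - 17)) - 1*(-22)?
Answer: 4355569/36 ≈ 1.2099e+5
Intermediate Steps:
z = 247 (z = 5*(-7)² + 2 = 5*49 + 2 = 245 + 2 = 247)
X = 1631/6 (X = (247 + (-16 - 1)/(11 - 17)) - 1*(-22) = (247 - 17/(-6)) + 22 = (247 - 17*(-⅙)) + 22 = (247 + 17/6) + 22 = 1499/6 + 22 = 1631/6 ≈ 271.83)
(X + 76)² = (1631/6 + 76)² = (2087/6)² = 4355569/36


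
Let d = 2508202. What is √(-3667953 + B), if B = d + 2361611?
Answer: 6*√33385 ≈ 1096.3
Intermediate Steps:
B = 4869813 (B = 2508202 + 2361611 = 4869813)
√(-3667953 + B) = √(-3667953 + 4869813) = √1201860 = 6*√33385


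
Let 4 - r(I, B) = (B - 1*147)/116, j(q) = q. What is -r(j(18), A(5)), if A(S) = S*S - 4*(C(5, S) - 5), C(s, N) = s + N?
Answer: -303/58 ≈ -5.2241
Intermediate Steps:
C(s, N) = N + s
A(S) = S**2 - 4*S (A(S) = S*S - 4*((S + 5) - 5) = S**2 - 4*((5 + S) - 5) = S**2 - 4*S)
r(I, B) = 611/116 - B/116 (r(I, B) = 4 - (B - 1*147)/116 = 4 - (B - 147)/116 = 4 - (-147 + B)/116 = 4 - (-147/116 + B/116) = 4 + (147/116 - B/116) = 611/116 - B/116)
-r(j(18), A(5)) = -(611/116 - 5*(-4 + 5)/116) = -(611/116 - 5/116) = -1*303/58 = -303/58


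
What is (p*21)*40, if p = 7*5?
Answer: 29400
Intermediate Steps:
p = 35
(p*21)*40 = (35*21)*40 = 735*40 = 29400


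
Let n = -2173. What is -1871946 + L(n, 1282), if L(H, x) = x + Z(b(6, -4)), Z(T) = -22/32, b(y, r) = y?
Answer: -29930635/16 ≈ -1.8707e+6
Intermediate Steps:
Z(T) = -11/16 (Z(T) = -22*1/32 = -11/16)
L(H, x) = -11/16 + x (L(H, x) = x - 11/16 = -11/16 + x)
-1871946 + L(n, 1282) = -1871946 + (-11/16 + 1282) = -1871946 + 20501/16 = -29930635/16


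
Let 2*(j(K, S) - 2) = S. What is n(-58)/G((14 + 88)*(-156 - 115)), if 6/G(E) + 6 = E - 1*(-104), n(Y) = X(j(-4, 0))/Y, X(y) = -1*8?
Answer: -55088/87 ≈ -633.20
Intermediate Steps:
j(K, S) = 2 + S/2
X(y) = -8
n(Y) = -8/Y
G(E) = 6/(98 + E) (G(E) = 6/(-6 + (E - 1*(-104))) = 6/(-6 + (E + 104)) = 6/(-6 + (104 + E)) = 6/(98 + E))
n(-58)/G((14 + 88)*(-156 - 115)) = (-8/(-58))/((6/(98 + (14 + 88)*(-156 - 115)))) = (-8*(-1/58))/((6/(98 + 102*(-271)))) = 4/(29*((6/(98 - 27642)))) = 4/(29*((6/(-27544)))) = 4/(29*((6*(-1/27544)))) = 4/(29*(-3/13772)) = (4/29)*(-13772/3) = -55088/87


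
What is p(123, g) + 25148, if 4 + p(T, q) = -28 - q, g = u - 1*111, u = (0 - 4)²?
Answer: 25211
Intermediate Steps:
u = 16 (u = (-4)² = 16)
g = -95 (g = 16 - 1*111 = 16 - 111 = -95)
p(T, q) = -32 - q (p(T, q) = -4 + (-28 - q) = -32 - q)
p(123, g) + 25148 = (-32 - 1*(-95)) + 25148 = (-32 + 95) + 25148 = 63 + 25148 = 25211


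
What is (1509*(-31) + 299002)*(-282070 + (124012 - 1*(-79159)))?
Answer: -19900142477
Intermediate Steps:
(1509*(-31) + 299002)*(-282070 + (124012 - 1*(-79159))) = (-46779 + 299002)*(-282070 + (124012 + 79159)) = 252223*(-282070 + 203171) = 252223*(-78899) = -19900142477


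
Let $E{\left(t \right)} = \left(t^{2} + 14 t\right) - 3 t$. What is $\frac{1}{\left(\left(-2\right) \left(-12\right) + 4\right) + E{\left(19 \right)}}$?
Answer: $\frac{1}{598} \approx 0.0016722$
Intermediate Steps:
$E{\left(t \right)} = t^{2} + 11 t$
$\frac{1}{\left(\left(-2\right) \left(-12\right) + 4\right) + E{\left(19 \right)}} = \frac{1}{\left(\left(-2\right) \left(-12\right) + 4\right) + 19 \left(11 + 19\right)} = \frac{1}{\left(24 + 4\right) + 19 \cdot 30} = \frac{1}{28 + 570} = \frac{1}{598}$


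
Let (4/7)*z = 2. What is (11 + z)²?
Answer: 841/4 ≈ 210.25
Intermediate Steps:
z = 7/2 (z = (7/4)*2 = 7/2 ≈ 3.5000)
(11 + z)² = (11 + 7/2)² = (29/2)² = 841/4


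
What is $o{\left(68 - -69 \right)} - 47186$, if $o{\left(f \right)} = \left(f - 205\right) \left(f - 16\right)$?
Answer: $-55414$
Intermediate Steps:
$o{\left(f \right)} = \left(-205 + f\right) \left(-16 + f\right)$
$o{\left(68 - -69 \right)} - 47186 = \left(3280 + \left(68 - -69\right)^{2} - 221 \left(68 - -69\right)\right) - 47186 = \left(3280 + \left(68 + 69\right)^{2} - 221 \left(68 + 69\right)\right) - 47186 = \left(3280 + 137^{2} - 30277\right) - 47186 = \left(3280 + 18769 - 30277\right) - 47186 = -8228 - 47186 = -55414$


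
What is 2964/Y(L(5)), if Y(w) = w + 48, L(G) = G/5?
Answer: 2964/49 ≈ 60.490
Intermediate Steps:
L(G) = G/5 (L(G) = G*(⅕) = G/5)
Y(w) = 48 + w
2964/Y(L(5)) = 2964/(48 + (⅕)*5) = 2964/(48 + 1) = 2964/49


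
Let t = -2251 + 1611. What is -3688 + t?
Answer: -4328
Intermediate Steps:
t = -640
-3688 + t = -3688 - 640 = -4328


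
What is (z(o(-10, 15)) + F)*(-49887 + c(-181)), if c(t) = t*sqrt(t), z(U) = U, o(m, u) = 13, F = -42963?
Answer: 2142646650 + 7773950*I*sqrt(181) ≈ 2.1426e+9 + 1.0459e+8*I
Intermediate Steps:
c(t) = t**(3/2)
(z(o(-10, 15)) + F)*(-49887 + c(-181)) = (13 - 42963)*(-49887 + (-181)**(3/2)) = -42950*(-49887 - 181*I*sqrt(181)) = 2142646650 + 7773950*I*sqrt(181)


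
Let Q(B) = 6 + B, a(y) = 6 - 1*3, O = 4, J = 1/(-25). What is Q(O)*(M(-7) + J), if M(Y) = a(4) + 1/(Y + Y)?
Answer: 1011/35 ≈ 28.886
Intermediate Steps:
J = -1/25 ≈ -0.040000
a(y) = 3 (a(y) = 6 - 3 = 3)
M(Y) = 3 + 1/(2*Y) (M(Y) = 3 + 1/(Y + Y) = 3 + 1/(2*Y))
Q(O)*(M(-7) + J) = (6 + 4)*((3 + (½)/(-7)) - 1/25) = 10*((3 + (½)*(-⅐)) - 1/25) = 10*((3 - 1/14) - 1/25) = 10*(41/14 - 1/25) = 10*(1011/350) = 1011/35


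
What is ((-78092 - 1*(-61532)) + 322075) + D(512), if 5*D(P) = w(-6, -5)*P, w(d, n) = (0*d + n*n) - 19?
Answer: 1530647/5 ≈ 3.0613e+5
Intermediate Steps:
w(d, n) = -19 + n² (w(d, n) = (0 + n²) - 19 = n² - 19 = -19 + n²)
D(P) = 6*P/5 (D(P) = ((-19 + (-5)²)*P)/5 = ((-19 + 25)*P)/5 = (6*P)/5 = 6*P/5)
((-78092 - 1*(-61532)) + 322075) + D(512) = ((-78092 - 1*(-61532)) + 322075) + (6/5)*512 = ((-78092 + 61532) + 322075) + 3072/5 = (-16560 + 322075) + 3072/5 = 305515 + 3072/5 = 1530647/5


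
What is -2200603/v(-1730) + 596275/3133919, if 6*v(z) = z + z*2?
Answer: 6897027331032/2710839935 ≈ 2544.2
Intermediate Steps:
v(z) = z/2 (v(z) = (z + z*2)/6 = (z + 2*z)/6 = (3*z)/6 = z/2)
-2200603/v(-1730) + 596275/3133919 = -2200603/((½)*(-1730)) + 596275/3133919 = -2200603/(-865) + 596275*(1/3133919) = -2200603*(-1/865) + 596275/3133919 = 2200603/865 + 596275/3133919 = 6897027331032/2710839935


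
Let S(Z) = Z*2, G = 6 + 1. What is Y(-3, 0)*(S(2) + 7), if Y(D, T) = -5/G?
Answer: -55/7 ≈ -7.8571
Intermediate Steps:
G = 7
Y(D, T) = -5/7
S(Z) = 2*Z
Y(-3, 0)*(S(2) + 7) = -5*(2*2 + 7)/7 = -5*(4 + 7)/7 = -5/7*11 = -55/7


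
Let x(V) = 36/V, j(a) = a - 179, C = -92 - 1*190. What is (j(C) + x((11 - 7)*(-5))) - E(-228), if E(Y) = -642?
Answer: 896/5 ≈ 179.20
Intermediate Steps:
C = -282 (C = -92 - 190 = -282)
j(a) = -179 + a
(j(C) + x((11 - 7)*(-5))) - E(-228) = ((-179 - 282) + 36/(((11 - 7)*(-5)))) - 1*(-642) = (-461 + 36/((4*(-5)))) + 642 = (-461 + 36/(-20)) + 642 = (-461 + 36*(-1/20)) + 642 = (-461 - 9/5) + 642 = -2314/5 + 642 = 896/5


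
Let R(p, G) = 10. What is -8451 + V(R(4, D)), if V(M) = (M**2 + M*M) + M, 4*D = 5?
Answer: -8241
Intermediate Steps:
D = 5/4 (D = (1/4)*5 = 5/4 ≈ 1.2500)
V(M) = M + 2*M**2 (V(M) = (M**2 + M**2) + M = 2*M**2 + M = M + 2*M**2)
-8451 + V(R(4, D)) = -8451 + 10*(1 + 2*10) = -8451 + 10*(1 + 20) = -8451 + 10*21 = -8451 + 210 = -8241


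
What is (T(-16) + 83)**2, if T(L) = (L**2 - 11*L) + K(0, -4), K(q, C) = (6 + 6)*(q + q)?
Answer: 265225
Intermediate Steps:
K(q, C) = 24*q (K(q, C) = 12*(2*q) = 24*q)
T(L) = L**2 - 11*L (T(L) = (L**2 - 11*L) + 24*0 = (L**2 - 11*L) + 0 = L**2 - 11*L)
(T(-16) + 83)**2 = (-16*(-11 - 16) + 83)**2 = (-16*(-27) + 83)**2 = (432 + 83)**2 = 515**2 = 265225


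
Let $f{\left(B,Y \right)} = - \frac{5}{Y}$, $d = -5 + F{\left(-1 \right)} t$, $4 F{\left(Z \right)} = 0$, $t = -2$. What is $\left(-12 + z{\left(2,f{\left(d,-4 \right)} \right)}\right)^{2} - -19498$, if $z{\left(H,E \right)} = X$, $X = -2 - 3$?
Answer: $19787$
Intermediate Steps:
$F{\left(Z \right)} = 0$ ($F{\left(Z \right)} = \frac{1}{4} \cdot 0 = 0$)
$d = -5$ ($d = -5 + 0 \left(-2\right) = -5 + 0 = -5$)
$X = -5$
$z{\left(H,E \right)} = -5$
$\left(-12 + z{\left(2,f{\left(d,-4 \right)} \right)}\right)^{2} - -19498 = \left(-12 - 5\right)^{2} - -19498 = \left(-17\right)^{2} + 19498 = 289 + 19498 = 19787$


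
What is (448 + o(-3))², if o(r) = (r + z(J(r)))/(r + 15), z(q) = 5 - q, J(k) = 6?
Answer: 1803649/9 ≈ 2.0041e+5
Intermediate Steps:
o(r) = (-1 + r)/(15 + r) (o(r) = (r + (5 - 1*6))/(r + 15) = (r + (5 - 6))/(15 + r) = (r - 1)/(15 + r) = (-1 + r)/(15 + r))
(448 + o(-3))² = (448 + (-1 - 3)/(15 - 3))² = (448 - 4/12)² = (448 + (1/12)*(-4))² = (448 - ⅓)² = (1343/3)² = 1803649/9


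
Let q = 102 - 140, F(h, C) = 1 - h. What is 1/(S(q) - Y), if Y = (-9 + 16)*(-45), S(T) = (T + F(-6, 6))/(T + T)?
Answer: 76/23971 ≈ 0.0031705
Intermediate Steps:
q = -38
S(T) = (7 + T)/(2*T) (S(T) = (T + (1 - 1*(-6)))/(T + T) = (T + (1 + 6))/((2*T)) = (T + 7)*(1/(2*T)) = (7 + T)*(1/(2*T)) = (7 + T)/(2*T))
Y = -315 (Y = 7*(-45) = -315)
1/(S(q) - Y) = 1/((1/2)*(7 - 38)/(-38) - 1*(-315)) = 1/((1/2)*(-1/38)*(-31) + 315) = 1/(31/76 + 315) = 1/(23971/76) = 76/23971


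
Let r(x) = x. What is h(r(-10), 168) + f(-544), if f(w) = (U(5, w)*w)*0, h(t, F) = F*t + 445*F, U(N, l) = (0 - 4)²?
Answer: 73080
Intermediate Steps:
U(N, l) = 16 (U(N, l) = (-4)² = 16)
h(t, F) = 445*F + F*t
f(w) = 0 (f(w) = (16*w)*0 = 0)
h(r(-10), 168) + f(-544) = 168*(445 - 10) + 0 = 168*435 + 0 = 73080 + 0 = 73080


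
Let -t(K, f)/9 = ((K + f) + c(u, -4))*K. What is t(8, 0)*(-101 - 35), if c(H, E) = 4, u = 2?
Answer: 117504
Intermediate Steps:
t(K, f) = -9*K*(4 + K + f) (t(K, f) = -9*((K + f) + 4)*K = -9*(4 + K + f)*K = -9*K*(4 + K + f))
t(8, 0)*(-101 - 35) = (-9*8*(4 + 8 + 0))*(-101 - 35) = -9*8*12*(-136) = -864*(-136) = 117504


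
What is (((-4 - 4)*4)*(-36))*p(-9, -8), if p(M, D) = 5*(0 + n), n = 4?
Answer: 23040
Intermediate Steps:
p(M, D) = 20 (p(M, D) = 5*(0 + 4) = 5*4 = 20)
(((-4 - 4)*4)*(-36))*p(-9, -8) = (((-4 - 4)*4)*(-36))*20 = (-8*4*(-36))*20 = -32*(-36)*20 = 1152*20 = 23040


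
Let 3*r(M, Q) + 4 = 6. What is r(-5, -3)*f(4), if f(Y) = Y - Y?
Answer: 0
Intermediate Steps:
f(Y) = 0
r(M, Q) = ⅔ (r(M, Q) = -4/3 + (⅓)*6 = -4/3 + 2 = ⅔)
r(-5, -3)*f(4) = (⅔)*0 = 0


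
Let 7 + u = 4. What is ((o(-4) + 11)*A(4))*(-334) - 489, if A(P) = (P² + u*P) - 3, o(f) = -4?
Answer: -2827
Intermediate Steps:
u = -3 (u = -7 + 4 = -3)
A(P) = -3 + P² - 3*P (A(P) = (P² - 3*P) - 3 = -3 + P² - 3*P)
((o(-4) + 11)*A(4))*(-334) - 489 = ((-4 + 11)*(-3 + 4² - 3*4))*(-334) - 489 = (7*(-3 + 16 - 12))*(-334) - 489 = (7*1)*(-334) - 489 = 7*(-334) - 489 = -2338 - 489 = -2827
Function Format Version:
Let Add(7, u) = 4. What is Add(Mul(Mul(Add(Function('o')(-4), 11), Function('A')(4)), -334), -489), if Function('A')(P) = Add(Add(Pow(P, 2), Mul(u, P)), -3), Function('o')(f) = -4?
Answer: -2827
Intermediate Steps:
u = -3 (u = Add(-7, 4) = -3)
Function('A')(P) = Add(-3, Pow(P, 2), Mul(-3, P)) (Function('A')(P) = Add(Add(Pow(P, 2), Mul(-3, P)), -3) = Add(-3, Pow(P, 2), Mul(-3, P)))
Add(Mul(Mul(Add(Function('o')(-4), 11), Function('A')(4)), -334), -489) = Add(Mul(Mul(Add(-4, 11), Add(-3, Pow(4, 2), Mul(-3, 4))), -334), -489) = Add(Mul(Mul(7, Add(-3, 16, -12)), -334), -489) = Add(Mul(Mul(7, 1), -334), -489) = Add(Mul(7, -334), -489) = Add(-2338, -489) = -2827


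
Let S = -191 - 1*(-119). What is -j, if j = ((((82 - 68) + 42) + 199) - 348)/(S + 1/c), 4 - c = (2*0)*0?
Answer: -372/287 ≈ -1.2962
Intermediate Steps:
c = 4 (c = 4 - 2*0*0 = 4 - 0*0 = 4 - 1*0 = 4 + 0 = 4)
S = -72 (S = -191 + 119 = -72)
j = 372/287 (j = ((((82 - 68) + 42) + 199) - 348)/(-72 + 1/4) = (((14 + 42) + 199) - 348)/(-72 + ¼) = ((56 + 199) - 348)/(-287/4) = (255 - 348)*(-4/287) = -93*(-4/287) = 372/287 ≈ 1.2962)
-j = -1*372/287 = -372/287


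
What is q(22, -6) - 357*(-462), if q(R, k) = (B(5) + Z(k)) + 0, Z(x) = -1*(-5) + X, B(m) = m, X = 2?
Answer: 164946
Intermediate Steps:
Z(x) = 7 (Z(x) = -1*(-5) + 2 = 5 + 2 = 7)
q(R, k) = 12 (q(R, k) = (5 + 7) + 0 = 12 + 0 = 12)
q(22, -6) - 357*(-462) = 12 - 357*(-462) = 12 + 164934 = 164946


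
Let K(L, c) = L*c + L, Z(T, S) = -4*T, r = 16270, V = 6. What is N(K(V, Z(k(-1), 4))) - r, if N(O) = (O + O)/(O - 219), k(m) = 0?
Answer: -1155174/71 ≈ -16270.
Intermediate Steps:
K(L, c) = L + L*c
N(O) = 2*O/(-219 + O) (N(O) = (2*O)/(-219 + O) = 2*O/(-219 + O))
N(K(V, Z(k(-1), 4))) - r = 2*(6*(1 - 4*0))/(-219 + 6*(1 - 4*0)) - 1*16270 = 2*(6*(1 + 0))/(-219 + 6*(1 + 0)) - 16270 = 2*(6*1)/(-219 + 6*1) - 16270 = 2*6/(-219 + 6) - 16270 = 2*6/(-213) - 16270 = 2*6*(-1/213) - 16270 = -4/71 - 16270 = -1155174/71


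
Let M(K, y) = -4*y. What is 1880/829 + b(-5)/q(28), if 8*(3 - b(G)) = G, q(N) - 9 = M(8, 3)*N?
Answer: 4894039/2168664 ≈ 2.2567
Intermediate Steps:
q(N) = 9 - 12*N (q(N) = 9 + (-4*3)*N = 9 - 12*N)
b(G) = 3 - G/8
1880/829 + b(-5)/q(28) = 1880/829 + (3 - ⅛*(-5))/(9 - 12*28) = 1880*(1/829) + (3 + 5/8)/(9 - 336) = 1880/829 + (29/8)/(-327) = 1880/829 + (29/8)*(-1/327) = 1880/829 - 29/2616 = 4894039/2168664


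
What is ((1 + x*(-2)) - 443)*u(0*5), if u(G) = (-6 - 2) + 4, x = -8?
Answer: 1704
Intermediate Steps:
u(G) = -4 (u(G) = -8 + 4 = -4)
((1 + x*(-2)) - 443)*u(0*5) = ((1 - 8*(-2)) - 443)*(-4) = ((1 + 16) - 443)*(-4) = (17 - 443)*(-4) = -426*(-4) = 1704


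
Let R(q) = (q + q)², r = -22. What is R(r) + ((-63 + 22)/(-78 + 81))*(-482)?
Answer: 25570/3 ≈ 8523.3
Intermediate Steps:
R(q) = 4*q² (R(q) = (2*q)² = 4*q²)
R(r) + ((-63 + 22)/(-78 + 81))*(-482) = 4*(-22)² + ((-63 + 22)/(-78 + 81))*(-482) = 4*484 - 41/3*(-482) = 1936 - 41*⅓*(-482) = 1936 - 41/3*(-482) = 1936 + 19762/3 = 25570/3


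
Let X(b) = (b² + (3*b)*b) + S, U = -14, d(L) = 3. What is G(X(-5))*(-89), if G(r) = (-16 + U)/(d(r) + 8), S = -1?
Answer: 2670/11 ≈ 242.73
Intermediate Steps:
X(b) = -1 + 4*b² (X(b) = (b² + (3*b)*b) - 1 = (b² + 3*b²) - 1 = 4*b² - 1 = -1 + 4*b²)
G(r) = -30/11 (G(r) = (-16 - 14)/(3 + 8) = -30/11)
G(X(-5))*(-89) = -30/11*(-89) = 2670/11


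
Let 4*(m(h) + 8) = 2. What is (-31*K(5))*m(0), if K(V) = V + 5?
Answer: 2325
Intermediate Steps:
K(V) = 5 + V
m(h) = -15/2 (m(h) = -8 + (1/4)*2 = -8 + 1/2 = -15/2)
(-31*K(5))*m(0) = -31*(5 + 5)*(-15/2) = -31*10*(-15/2) = -310*(-15/2) = 2325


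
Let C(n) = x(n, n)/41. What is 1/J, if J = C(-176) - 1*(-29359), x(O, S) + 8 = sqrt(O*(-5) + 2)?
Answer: 16450717/482973390213 - 287*sqrt(2)/482973390213 ≈ 3.4061e-5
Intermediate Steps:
x(O, S) = -8 + sqrt(2 - 5*O) (x(O, S) = -8 + sqrt(O*(-5) + 2) = -8 + sqrt(-5*O + 2) = -8 + sqrt(2 - 5*O))
C(n) = -8/41 + sqrt(2 - 5*n)/41 (C(n) = (-8 + sqrt(2 - 5*n))/41 = (-8 + sqrt(2 - 5*n))*(1/41) = -8/41 + sqrt(2 - 5*n)/41)
J = 1203711/41 + 21*sqrt(2)/41 (J = (-8/41 + sqrt(2 - 5*(-176))/41) - 1*(-29359) = (-8/41 + sqrt(2 + 880)/41) + 29359 = (-8/41 + sqrt(882)/41) + 29359 = (-8/41 + (21*sqrt(2))/41) + 29359 = (-8/41 + 21*sqrt(2)/41) + 29359 = 1203711/41 + 21*sqrt(2)/41 ≈ 29360.)
1/J = 1/(1203711/41 + 21*sqrt(2)/41)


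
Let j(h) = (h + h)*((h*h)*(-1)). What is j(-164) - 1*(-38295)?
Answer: 8860183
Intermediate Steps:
j(h) = -2*h**3 (j(h) = (2*h)*(h**2*(-1)) = (2*h)*(-h**2) = -2*h**3)
j(-164) - 1*(-38295) = -2*(-164)**3 - 1*(-38295) = -2*(-4410944) + 38295 = 8821888 + 38295 = 8860183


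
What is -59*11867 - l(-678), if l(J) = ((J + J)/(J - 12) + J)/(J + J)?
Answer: -241552957/345 ≈ -7.0015e+5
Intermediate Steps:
l(J) = (J + 2*J/(-12 + J))/(2*J) (l(J) = ((2*J)/(-12 + J) + J)/((2*J)) = (1/(2*J))*(2*J/(-12 + J) + J) = (1/(2*J))*(J + 2*J/(-12 + J)) = (J + 2*J/(-12 + J))/(2*J))
-59*11867 - l(-678) = -59*11867 - (-10 - 678)/(2*(-12 - 678)) = -700153 - (-688)/(2*(-690)) = -700153 - (-1)*(-688)/(2*690) = -700153 - 1*172/345 = -700153 - 172/345 = -241552957/345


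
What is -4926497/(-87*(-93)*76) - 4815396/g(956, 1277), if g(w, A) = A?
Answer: -2967355183405/785247732 ≈ -3778.9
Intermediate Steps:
-4926497/(-87*(-93)*76) - 4815396/g(956, 1277) = -4926497/(-87*(-93)*76) - 4815396/1277 = -4926497/(8091*76) - 4815396*1/1277 = -4926497/614916 - 4815396/1277 = -2967355183405/785247732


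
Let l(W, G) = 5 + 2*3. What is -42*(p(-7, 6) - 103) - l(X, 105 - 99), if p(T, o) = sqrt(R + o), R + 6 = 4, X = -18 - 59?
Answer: 4231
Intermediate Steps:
X = -77
R = -2 (R = -6 + 4 = -2)
p(T, o) = sqrt(-2 + o)
l(W, G) = 11 (l(W, G) = 5 + 6 = 11)
-42*(p(-7, 6) - 103) - l(X, 105 - 99) = -42*(sqrt(-2 + 6) - 103) - 1*11 = -42*(sqrt(4) - 103) - 11 = -42*(2 - 103) - 11 = -42*(-101) - 11 = 4242 - 11 = 4231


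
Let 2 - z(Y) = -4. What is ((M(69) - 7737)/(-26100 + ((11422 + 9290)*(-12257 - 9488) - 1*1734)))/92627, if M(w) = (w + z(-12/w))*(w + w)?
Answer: -871/13906717483266 ≈ -6.2632e-11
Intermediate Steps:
z(Y) = 6 (z(Y) = 2 - 1*(-4) = 2 + 4 = 6)
M(w) = 2*w*(6 + w) (M(w) = (w + 6)*(w + w) = (6 + w)*(2*w) = 2*w*(6 + w))
((M(69) - 7737)/(-26100 + ((11422 + 9290)*(-12257 - 9488) - 1*1734)))/92627 = ((2*69*(6 + 69) - 7737)/(-26100 + ((11422 + 9290)*(-12257 - 9488) - 1*1734)))/92627 = ((2*69*75 - 7737)/(-26100 + (20712*(-21745) - 1734)))*(1/92627) = ((10350 - 7737)/(-26100 + (-450382440 - 1734)))*(1/92627) = (2613/(-26100 - 450384174))*(1/92627) = (2613/(-450410274))*(1/92627) = (2613*(-1/450410274))*(1/92627) = -871/150136758*1/92627 = -871/13906717483266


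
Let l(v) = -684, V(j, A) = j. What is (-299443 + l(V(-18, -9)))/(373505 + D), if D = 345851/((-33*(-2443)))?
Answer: -2199630783/2737449586 ≈ -0.80353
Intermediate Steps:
D = 31441/7329 (D = 345851/80619 = 345851*(1/80619) = 31441/7329 ≈ 4.2899)
(-299443 + l(V(-18, -9)))/(373505 + D) = (-299443 - 684)/(373505 + 31441/7329) = -300127/2737449586/7329 = -300127*7329/2737449586 = -2199630783/2737449586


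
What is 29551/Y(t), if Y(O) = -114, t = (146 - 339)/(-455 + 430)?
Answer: -29551/114 ≈ -259.22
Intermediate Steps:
t = 193/25 (t = -193/(-25) = -193*(-1/25) = 193/25 ≈ 7.7200)
29551/Y(t) = 29551/(-114) = 29551*(-1/114) = -29551/114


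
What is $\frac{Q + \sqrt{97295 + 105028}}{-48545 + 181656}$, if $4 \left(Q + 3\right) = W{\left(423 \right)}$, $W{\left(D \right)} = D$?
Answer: $\frac{411}{532444} + \frac{\sqrt{202323}}{133111} \approx 0.0041511$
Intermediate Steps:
$Q = \frac{411}{4}$ ($Q = -3 + \frac{1}{4} \cdot 423 = -3 + \frac{423}{4} = \frac{411}{4} \approx 102.75$)
$\frac{Q + \sqrt{97295 + 105028}}{-48545 + 181656} = \frac{\frac{411}{4} + \sqrt{97295 + 105028}}{-48545 + 181656} = \frac{\frac{411}{4} + \sqrt{202323}}{133111} = \left(\frac{411}{4} + \sqrt{202323}\right) \frac{1}{133111} = \frac{411}{532444} + \frac{\sqrt{202323}}{133111}$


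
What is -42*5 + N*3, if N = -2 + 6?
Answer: -198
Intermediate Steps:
N = 4
-42*5 + N*3 = -42*5 + 4*3 = -210 + 12 = -198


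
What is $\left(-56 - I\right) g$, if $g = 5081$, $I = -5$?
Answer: $-259131$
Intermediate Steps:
$\left(-56 - I\right) g = \left(-56 - -5\right) 5081 = \left(-56 + 5\right) 5081 = \left(-51\right) 5081 = -259131$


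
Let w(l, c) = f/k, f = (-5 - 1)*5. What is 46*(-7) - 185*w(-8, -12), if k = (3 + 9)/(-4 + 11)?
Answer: 5831/2 ≈ 2915.5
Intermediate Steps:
k = 12/7 ≈ 1.7143
f = -30 (f = -6*5 = -30)
w(l, c) = -35/2 (w(l, c) = -30/12/7 = -30*7/12 = -35/2)
46*(-7) - 185*w(-8, -12) = 46*(-7) - 185*(-35/2) = -322 + 6475/2 = 5831/2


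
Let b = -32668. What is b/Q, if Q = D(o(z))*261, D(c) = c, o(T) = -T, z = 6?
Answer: 16334/783 ≈ 20.861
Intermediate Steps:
Q = -1566 (Q = -1*6*261 = -6*261 = -1566)
b/Q = -32668/(-1566) = -32668*(-1/1566) = 16334/783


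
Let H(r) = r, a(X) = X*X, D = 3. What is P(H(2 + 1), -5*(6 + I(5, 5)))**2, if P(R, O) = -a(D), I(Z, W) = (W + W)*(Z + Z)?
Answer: 81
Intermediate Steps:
a(X) = X**2
I(Z, W) = 4*W*Z (I(Z, W) = (2*W)*(2*Z) = 4*W*Z)
P(R, O) = -9 (P(R, O) = -1*3**2 = -1*9 = -9)
P(H(2 + 1), -5*(6 + I(5, 5)))**2 = (-9)**2 = 81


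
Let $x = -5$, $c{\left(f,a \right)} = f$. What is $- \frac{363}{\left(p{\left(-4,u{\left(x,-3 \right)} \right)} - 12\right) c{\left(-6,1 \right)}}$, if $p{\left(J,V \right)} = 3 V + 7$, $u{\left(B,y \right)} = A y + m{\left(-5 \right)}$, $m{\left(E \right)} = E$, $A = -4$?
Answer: $\frac{121}{32} \approx 3.7813$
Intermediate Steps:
$u{\left(B,y \right)} = -5 - 4 y$ ($u{\left(B,y \right)} = - 4 y - 5 = -5 - 4 y$)
$p{\left(J,V \right)} = 7 + 3 V$
$- \frac{363}{\left(p{\left(-4,u{\left(x,-3 \right)} \right)} - 12\right) c{\left(-6,1 \right)}} = - \frac{363}{\left(\left(7 + 3 \left(-5 - -12\right)\right) - 12\right) \left(-6\right)} = - \frac{363}{\left(\left(7 + 3 \left(-5 + 12\right)\right) - 12\right) \left(-6\right)} = - \frac{363}{\left(\left(7 + 3 \cdot 7\right) - 12\right) \left(-6\right)} = - \frac{363}{\left(\left(7 + 21\right) - 12\right) \left(-6\right)} = - \frac{363}{\left(28 - 12\right) \left(-6\right)} = - \frac{363}{16 \left(-6\right)} = - \frac{363}{-96} = \left(-363\right) \left(- \frac{1}{96}\right) = \frac{121}{32}$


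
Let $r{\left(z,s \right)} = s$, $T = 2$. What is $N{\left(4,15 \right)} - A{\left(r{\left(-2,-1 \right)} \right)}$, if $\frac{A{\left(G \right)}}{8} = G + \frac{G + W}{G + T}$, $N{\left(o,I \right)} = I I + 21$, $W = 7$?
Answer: $206$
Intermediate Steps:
$N{\left(o,I \right)} = 21 + I^{2}$ ($N{\left(o,I \right)} = I^{2} + 21 = 21 + I^{2}$)
$A{\left(G \right)} = 8 G + \frac{8 \left(7 + G\right)}{2 + G}$ ($A{\left(G \right)} = 8 \left(G + \frac{G + 7}{G + 2}\right) = 8 \left(G + \frac{7 + G}{2 + G}\right) = 8 G + \frac{8 \left(7 + G\right)}{2 + G}$)
$N{\left(4,15 \right)} - A{\left(r{\left(-2,-1 \right)} \right)} = \left(21 + 15^{2}\right) - \frac{8 \left(7 + \left(-1\right)^{2} + 3 \left(-1\right)\right)}{2 - 1} = \left(21 + 225\right) - \frac{8 \left(7 + 1 - 3\right)}{1} = 246 - 8 \cdot 1 \cdot 5 = 246 - 40 = 206$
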